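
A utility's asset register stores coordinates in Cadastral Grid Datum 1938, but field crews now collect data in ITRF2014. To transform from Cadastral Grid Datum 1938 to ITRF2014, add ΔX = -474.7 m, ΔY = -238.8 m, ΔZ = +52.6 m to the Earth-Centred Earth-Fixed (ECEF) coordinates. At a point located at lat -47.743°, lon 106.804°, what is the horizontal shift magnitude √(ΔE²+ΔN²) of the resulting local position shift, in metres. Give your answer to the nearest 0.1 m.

The local east axis at (φ, λ) is (−sin λ, cos λ, 0), so ΔE = −sin(106.804°)·(-474.7) + cos(106.804°)·(-238.8) = 523.47 m.
The local north axis is (−sin φ cos λ, −sin φ sin λ, cos φ), giving ΔN = 101.573 − 169.197 + 35.371 = -32.25 m.
Horizontal magnitude = √(ΔE² + ΔN²) = √(523.47² + (-32.25)²) = 524.46 m.

524.5 m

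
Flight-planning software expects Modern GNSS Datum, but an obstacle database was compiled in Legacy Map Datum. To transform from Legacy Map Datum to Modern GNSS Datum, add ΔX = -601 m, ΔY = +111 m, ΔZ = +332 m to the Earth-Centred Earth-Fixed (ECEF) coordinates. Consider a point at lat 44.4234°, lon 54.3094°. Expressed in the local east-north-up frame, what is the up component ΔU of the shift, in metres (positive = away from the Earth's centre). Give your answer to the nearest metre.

ΔU = 46 m

The local up (radial) axis is (cos φ cos λ, cos φ sin λ, sin φ), giving ΔU = -250.414 + 64.385 + 232.385 = 46.36 m.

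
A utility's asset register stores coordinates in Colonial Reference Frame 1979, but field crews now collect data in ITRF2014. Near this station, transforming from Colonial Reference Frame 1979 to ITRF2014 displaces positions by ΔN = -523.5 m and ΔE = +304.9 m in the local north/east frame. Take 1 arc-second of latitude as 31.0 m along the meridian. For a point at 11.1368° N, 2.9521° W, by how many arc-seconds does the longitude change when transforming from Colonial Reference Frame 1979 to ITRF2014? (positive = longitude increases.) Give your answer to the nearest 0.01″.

Δλ = 10.02″

At latitude 11.1368°, cos φ = 0.981169.
1″ of longitude at this latitude = 31.00 × cos φ = 30.4162 m, so Δλ = 304.9 / 30.4162 = 10.024″.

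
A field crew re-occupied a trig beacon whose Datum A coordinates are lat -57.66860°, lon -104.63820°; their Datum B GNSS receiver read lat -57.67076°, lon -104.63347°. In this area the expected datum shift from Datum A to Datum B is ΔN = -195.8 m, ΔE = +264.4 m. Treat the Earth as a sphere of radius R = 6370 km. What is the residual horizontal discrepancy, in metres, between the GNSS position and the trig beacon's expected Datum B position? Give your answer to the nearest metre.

47 m

Observed coordinate differences: Δφ = -0.00216°, Δλ = +0.00473°.
Converting to metres (1° lat = 111177 m, cos φ = 0.534816): observed ΔN = -240.1 m, observed ΔE = 281.2 m.
Subtracting the expected shift leaves a residual of -240.1 − (-195.8) = -44.3 m north and 281.2 − (264.4) = 16.8 m east.
Residual distance = √((-44.3)² + 16.8²) = 47.4 m.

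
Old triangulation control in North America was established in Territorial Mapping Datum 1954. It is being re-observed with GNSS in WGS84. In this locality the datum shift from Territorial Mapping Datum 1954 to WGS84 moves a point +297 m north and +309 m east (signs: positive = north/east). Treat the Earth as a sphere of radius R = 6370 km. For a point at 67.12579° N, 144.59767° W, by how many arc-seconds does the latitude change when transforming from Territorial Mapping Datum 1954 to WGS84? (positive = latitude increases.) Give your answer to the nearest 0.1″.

On a sphere of radius R, 1 rad of latitude = R, so Δφ = ΔN / R = 297.0 / 6370000 = 4.6625e-05 rad = 9.617″.

Δφ = 9.6″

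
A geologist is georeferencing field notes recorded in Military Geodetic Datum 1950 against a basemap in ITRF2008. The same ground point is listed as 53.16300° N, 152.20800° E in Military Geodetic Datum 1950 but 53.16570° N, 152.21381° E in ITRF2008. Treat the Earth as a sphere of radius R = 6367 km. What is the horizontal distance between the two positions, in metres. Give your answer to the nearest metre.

490 m

Δφ = 53.16570° − 53.16300° = +0.00270°; Δλ = 152.21381° − 152.20800° = +0.00581°.
1° along a meridian = πR/180 = 111125 m.
ΔN = Δφ × 111125 = 300.0 m; ΔE = Δλ × 111125 × cos(53.16300°) = +0.00581 × 111125 × 0.599541 = 387.1 m.
Distance = √(ΔE² + ΔN²) = √(387.1² + 300.0²) = 489.8 m.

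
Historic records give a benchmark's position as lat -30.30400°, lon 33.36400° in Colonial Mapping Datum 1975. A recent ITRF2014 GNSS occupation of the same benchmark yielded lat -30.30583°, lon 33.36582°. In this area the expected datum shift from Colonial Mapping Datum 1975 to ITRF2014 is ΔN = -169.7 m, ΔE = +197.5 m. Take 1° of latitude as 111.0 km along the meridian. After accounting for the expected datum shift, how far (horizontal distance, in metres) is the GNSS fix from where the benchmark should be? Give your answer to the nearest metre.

41 m

Observed coordinate differences: Δφ = -0.00183°, Δλ = +0.00182°.
Converting to metres (1° lat = 111000 m, cos φ = 0.863360): observed ΔN = -203.1 m, observed ΔE = 174.4 m.
Subtracting the expected shift leaves a residual of -203.1 − (-169.7) = -33.4 m north and 174.4 − (197.5) = -23.1 m east.
Residual distance = √((-33.4)² + (-23.1)²) = 40.6 m.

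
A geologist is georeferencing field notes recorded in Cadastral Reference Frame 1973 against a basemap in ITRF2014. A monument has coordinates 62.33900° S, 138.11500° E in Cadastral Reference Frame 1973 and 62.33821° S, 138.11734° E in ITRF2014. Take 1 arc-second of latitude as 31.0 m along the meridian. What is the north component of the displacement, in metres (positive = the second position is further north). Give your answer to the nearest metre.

ΔN = 88 m

Δφ = -62.33821° − -62.33900° = +0.00079°; Δλ = 138.11734° − 138.11500° = +0.00234°.
1° of latitude = 3600 × 31.00 = 111600 m.
ΔN = Δφ × 111600 = 88.2 m; ΔE = Δλ × 111600 × cos(-62.33900°) = +0.00234 × 111600 × 0.464239 = 121.2 m.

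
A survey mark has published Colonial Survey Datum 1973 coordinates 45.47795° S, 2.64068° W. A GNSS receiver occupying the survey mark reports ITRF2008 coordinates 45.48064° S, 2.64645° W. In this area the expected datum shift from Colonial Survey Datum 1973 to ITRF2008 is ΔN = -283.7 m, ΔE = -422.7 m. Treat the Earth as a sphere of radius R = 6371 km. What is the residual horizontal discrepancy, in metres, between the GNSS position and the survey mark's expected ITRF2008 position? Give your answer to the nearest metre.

Observed coordinate differences: Δφ = -0.00269°, Δλ = -0.00577°.
Converting to metres (1° lat = 111195 m, cos φ = 0.701184): observed ΔN = -299.1 m, observed ΔE = -449.9 m.
Subtracting the expected shift leaves a residual of -299.1 − (-283.7) = -15.4 m north and -449.9 − (-422.7) = -27.2 m east.
Residual distance = √((-15.4)² + (-27.2)²) = 31.2 m.

31 m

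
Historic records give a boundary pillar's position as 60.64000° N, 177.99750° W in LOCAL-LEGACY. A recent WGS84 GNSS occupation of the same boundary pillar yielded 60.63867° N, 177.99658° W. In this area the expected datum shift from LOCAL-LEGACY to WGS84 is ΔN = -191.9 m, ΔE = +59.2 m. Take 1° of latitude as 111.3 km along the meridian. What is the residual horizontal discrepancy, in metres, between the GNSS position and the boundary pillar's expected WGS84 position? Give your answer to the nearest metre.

Observed coordinate differences: Δφ = -0.00133°, Δλ = +0.00092°.
Converting to metres (1° lat = 111300 m, cos φ = 0.490295): observed ΔN = -148.0 m, observed ΔE = 50.2 m.
Subtracting the expected shift leaves a residual of -148.0 − (-191.9) = 43.9 m north and 50.2 − (59.2) = -9.0 m east.
Residual distance = √(43.9² + (-9.0)²) = 44.8 m.

45 m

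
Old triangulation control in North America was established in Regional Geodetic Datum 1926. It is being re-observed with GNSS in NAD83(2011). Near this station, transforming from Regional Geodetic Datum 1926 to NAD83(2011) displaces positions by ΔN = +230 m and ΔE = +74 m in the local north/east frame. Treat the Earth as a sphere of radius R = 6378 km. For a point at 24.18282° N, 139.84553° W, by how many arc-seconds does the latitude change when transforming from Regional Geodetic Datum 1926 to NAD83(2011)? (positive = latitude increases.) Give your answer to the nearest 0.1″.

Δφ = 7.4″

On a sphere of radius R, 1 rad of latitude = R, so Δφ = ΔN / R = 230.0 / 6378000 = 3.6061e-05 rad = 7.438″.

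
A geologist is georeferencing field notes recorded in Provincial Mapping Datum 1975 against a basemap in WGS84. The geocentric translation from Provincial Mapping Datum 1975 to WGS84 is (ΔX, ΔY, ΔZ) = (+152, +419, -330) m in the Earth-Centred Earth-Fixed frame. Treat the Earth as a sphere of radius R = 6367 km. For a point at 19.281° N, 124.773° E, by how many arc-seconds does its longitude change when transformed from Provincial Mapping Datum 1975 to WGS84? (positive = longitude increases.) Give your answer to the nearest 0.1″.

sin φ = 0.330201, cos φ = 0.943911, sin λ = 0.821418, cos λ = -0.570327.
East component: ΔE = −sin λ·ΔX + cos λ·ΔY = −(0.821418)(152) + (-0.570327)(419) = -363.82 m.
1° of latitude spans πR/180 = 111125 m; at latitude φ, 1° of longitude spans that × cos φ = 104892.2 m, so Δλ = -363.82 / 104892.2 × 3600 = -12.487″.

Δλ = -12.5″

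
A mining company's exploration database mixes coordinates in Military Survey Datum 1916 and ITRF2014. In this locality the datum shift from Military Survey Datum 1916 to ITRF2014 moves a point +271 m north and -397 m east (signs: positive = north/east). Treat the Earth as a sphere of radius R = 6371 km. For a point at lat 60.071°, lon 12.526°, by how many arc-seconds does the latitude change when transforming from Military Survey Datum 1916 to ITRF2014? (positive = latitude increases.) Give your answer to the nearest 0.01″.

Δφ = 8.77″

On a sphere of radius R, 1 rad of latitude = R, so Δφ = ΔN / R = 271.0 / 6371000 = 4.2536e-05 rad = 8.774″.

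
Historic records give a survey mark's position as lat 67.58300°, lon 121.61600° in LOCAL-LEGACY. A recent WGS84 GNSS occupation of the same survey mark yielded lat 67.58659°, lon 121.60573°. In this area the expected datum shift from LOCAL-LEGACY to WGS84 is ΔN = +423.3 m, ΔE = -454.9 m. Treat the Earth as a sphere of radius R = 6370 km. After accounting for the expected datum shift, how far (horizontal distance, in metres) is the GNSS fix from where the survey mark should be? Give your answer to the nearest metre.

31 m

Observed coordinate differences: Δφ = +0.00359°, Δλ = -0.01027°.
Converting to metres (1° lat = 111177 m, cos φ = 0.381345): observed ΔN = 399.1 m, observed ΔE = -435.4 m.
Subtracting the expected shift leaves a residual of 399.1 − (423.3) = -24.2 m north and -435.4 − (-454.9) = 19.5 m east.
Residual distance = √((-24.2)² + 19.5²) = 31.0 m.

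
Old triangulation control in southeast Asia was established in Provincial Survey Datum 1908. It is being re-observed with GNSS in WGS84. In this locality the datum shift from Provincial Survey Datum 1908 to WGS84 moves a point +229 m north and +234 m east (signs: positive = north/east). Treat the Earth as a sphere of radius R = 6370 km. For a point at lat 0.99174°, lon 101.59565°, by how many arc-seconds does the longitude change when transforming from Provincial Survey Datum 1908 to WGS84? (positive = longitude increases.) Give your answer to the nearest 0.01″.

At latitude 0.99174°, cos φ = 0.999850.
One radian of longitude at latitude φ spans R cos φ, so Δλ = ΔE / (R cos φ) = 234.0 / (6370000 × 0.999850) = 3.6740e-05 rad = 7.578″.

Δλ = 7.58″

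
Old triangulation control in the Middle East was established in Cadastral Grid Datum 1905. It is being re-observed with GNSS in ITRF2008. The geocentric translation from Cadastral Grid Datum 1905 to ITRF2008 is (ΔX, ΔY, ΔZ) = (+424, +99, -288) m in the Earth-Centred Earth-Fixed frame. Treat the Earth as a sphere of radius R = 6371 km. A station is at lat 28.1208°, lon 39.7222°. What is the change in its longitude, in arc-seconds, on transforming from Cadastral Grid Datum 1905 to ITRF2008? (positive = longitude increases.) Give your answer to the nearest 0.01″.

sin φ = 0.471332, cos φ = 0.881956, sin λ = 0.639066, cos λ = 0.769152.
East component: ΔE = −sin λ·ΔX + cos λ·ΔY = −(0.639066)(424) + (0.769152)(99) = -194.82 m.
1° of latitude spans πR/180 = 111195 m; at latitude φ, 1° of longitude spans that × cos φ = 98069.0 m, so Δλ = -194.82 / 98069.0 × 3600 = -7.152″.

Δλ = -7.15″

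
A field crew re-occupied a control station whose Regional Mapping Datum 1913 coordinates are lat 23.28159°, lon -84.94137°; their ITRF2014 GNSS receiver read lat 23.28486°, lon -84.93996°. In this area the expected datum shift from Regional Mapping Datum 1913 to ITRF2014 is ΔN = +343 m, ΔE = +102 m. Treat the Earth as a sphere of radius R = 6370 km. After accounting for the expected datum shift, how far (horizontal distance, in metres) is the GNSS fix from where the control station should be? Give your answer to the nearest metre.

47 m

Observed coordinate differences: Δφ = +0.00327°, Δλ = +0.00141°.
Converting to metres (1° lat = 111177 m, cos φ = 0.918573): observed ΔN = 363.6 m, observed ΔE = 144.0 m.
Subtracting the expected shift leaves a residual of 363.6 − (343) = 20.6 m north and 144.0 − (102) = 42.0 m east.
Residual distance = √(20.6² + 42.0²) = 46.8 m.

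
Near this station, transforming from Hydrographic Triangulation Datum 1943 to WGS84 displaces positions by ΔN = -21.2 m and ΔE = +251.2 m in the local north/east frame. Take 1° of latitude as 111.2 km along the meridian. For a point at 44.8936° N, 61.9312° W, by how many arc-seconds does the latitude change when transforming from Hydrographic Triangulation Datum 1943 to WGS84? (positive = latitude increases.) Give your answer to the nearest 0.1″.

1° of latitude = 111.2 km, so Δφ = -21.2 / 111200 = -0.0001906° = -0.686″.

Δφ = -0.7″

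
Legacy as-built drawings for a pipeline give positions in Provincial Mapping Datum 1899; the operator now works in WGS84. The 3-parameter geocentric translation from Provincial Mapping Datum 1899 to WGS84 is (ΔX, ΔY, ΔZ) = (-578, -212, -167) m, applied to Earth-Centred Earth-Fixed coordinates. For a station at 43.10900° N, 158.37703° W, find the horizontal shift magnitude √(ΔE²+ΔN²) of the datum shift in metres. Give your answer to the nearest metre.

543 m

The local east axis at (φ, λ) is (−sin λ, cos λ, 0), so ΔE = −sin(-158.37703°)·(-578) + cos(-158.37703°)·(-212) = -15.91 m.
The local north axis is (−sin φ cos λ, −sin φ sin λ, cos φ), giving ΔN = -367.202 − 53.387 − 121.919 = -542.51 m.
Horizontal magnitude = √(ΔE² + ΔN²) = √((-15.91)² + (-542.51)²) = 542.74 m.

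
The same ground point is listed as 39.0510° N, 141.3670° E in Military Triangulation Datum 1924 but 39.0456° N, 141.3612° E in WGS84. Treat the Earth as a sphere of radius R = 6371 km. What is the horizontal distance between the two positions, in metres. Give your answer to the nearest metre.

782 m

Δφ = 39.0456° − 39.0510° = -0.0054°; Δλ = 141.3612° − 141.3670° = -0.0058°.
1° along a meridian = πR/180 = 111195 m.
ΔN = Δφ × 111195 = -600.5 m; ΔE = Δλ × 111195 × cos(39.0510°) = -0.0058 × 111195 × 0.776585 = -500.8 m.
Distance = √(ΔE² + ΔN²) = √((-500.8)² + (-600.5)²) = 781.9 m.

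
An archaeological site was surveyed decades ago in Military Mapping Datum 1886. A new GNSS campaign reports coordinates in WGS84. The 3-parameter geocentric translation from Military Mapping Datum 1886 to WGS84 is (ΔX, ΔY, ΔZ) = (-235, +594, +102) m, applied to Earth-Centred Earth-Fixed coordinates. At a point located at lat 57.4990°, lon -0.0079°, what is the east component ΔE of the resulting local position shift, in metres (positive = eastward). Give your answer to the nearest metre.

At φ = 57.4990°, λ = -0.0079°: sin φ = 0.843382, cos φ = 0.537314, sin λ = -0.000138, cos λ = 1.000000.
ΔE = −sin λ·ΔX + cos λ·ΔY = −(-0.000138)·(-235) + (1.000000)·(594) = 593.97 m.

ΔE = 594 m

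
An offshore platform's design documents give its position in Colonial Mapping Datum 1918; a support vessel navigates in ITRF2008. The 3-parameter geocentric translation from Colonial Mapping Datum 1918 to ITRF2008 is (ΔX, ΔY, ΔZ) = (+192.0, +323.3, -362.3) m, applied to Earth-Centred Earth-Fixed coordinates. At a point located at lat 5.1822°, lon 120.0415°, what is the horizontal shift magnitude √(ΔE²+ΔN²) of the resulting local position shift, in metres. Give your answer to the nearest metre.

500 m

The local east axis at (φ, λ) is (−sin λ, cos λ, 0), so ΔE = −sin(120.0415°)·192.0 + cos(120.0415°)·323.3 = -328.06 m.
The local north axis is (−sin φ cos λ, −sin φ sin λ, cos φ), giving ΔN = 8.682 − 25.279 − 360.819 = -377.42 m.
Horizontal magnitude = √(ΔE² + ΔN²) = √((-328.06)² + (-377.42)²) = 500.07 m.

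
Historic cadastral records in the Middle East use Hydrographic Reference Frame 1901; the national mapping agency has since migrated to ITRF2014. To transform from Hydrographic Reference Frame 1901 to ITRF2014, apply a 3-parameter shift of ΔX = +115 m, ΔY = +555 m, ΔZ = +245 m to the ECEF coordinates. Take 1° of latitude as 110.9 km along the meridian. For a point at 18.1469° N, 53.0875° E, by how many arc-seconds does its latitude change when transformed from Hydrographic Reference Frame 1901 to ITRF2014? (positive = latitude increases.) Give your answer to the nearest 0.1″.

Δφ = 2.4″

sin φ = 0.311454, cos φ = 0.950261, sin λ = 0.799554, cos λ = 0.600595.
North component: ΔN = −sin φ cos λ·ΔX − sin φ sin λ·ΔY + cos φ·ΔZ = −(0.311454)(0.600595)(115) − (0.311454)(0.799554)(555) + (0.950261)(245) = 73.09 m.
1° of latitude spans 110900 m, so Δφ = 73.09 / 110900 × 3600 = 2.373″.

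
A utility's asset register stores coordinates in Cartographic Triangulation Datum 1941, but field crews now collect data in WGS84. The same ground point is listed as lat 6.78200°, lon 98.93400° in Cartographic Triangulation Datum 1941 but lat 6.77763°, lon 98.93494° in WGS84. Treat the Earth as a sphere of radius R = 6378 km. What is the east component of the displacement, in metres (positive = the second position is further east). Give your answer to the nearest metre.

Δφ = 6.77763° − 6.78200° = -0.00437°; Δλ = 98.93494° − 98.93400° = +0.00094°.
1° along a meridian = πR/180 = 111317 m.
ΔN = Δφ × 111317 = -486.5 m; ΔE = Δλ × 111317 × cos(6.78200°) = +0.00094 × 111317 × 0.993003 = 103.9 m.

ΔE = 104 m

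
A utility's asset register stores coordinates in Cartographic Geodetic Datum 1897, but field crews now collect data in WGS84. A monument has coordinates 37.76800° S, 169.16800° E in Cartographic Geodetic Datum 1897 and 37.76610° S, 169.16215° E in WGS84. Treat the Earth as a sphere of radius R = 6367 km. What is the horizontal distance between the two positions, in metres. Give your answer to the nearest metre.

Δφ = -37.76610° − -37.76800° = +0.00190°; Δλ = 169.16215° − 169.16800° = -0.00585°.
1° along a meridian = πR/180 = 111125 m.
ΔN = Δφ × 111125 = 211.1 m; ΔE = Δλ × 111125 × cos(-37.76800°) = -0.00585 × 111125 × 0.790497 = -513.9 m.
Distance = √(ΔE² + ΔN²) = √((-513.9)² + 211.1²) = 555.6 m.

556 m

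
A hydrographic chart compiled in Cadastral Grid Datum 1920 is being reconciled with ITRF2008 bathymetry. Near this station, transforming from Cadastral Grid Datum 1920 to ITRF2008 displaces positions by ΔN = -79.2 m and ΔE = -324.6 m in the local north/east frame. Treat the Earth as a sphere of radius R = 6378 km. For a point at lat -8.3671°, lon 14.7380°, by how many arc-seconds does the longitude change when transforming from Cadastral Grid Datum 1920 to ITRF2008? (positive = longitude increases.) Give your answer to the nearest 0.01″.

At latitude -8.3671°, cos φ = 0.989356.
One radian of longitude at latitude φ spans R cos φ, so Δλ = ΔE / (R cos φ) = -324.6 / (6378000 × 0.989356) = -5.1441e-05 rad = -10.611″.

Δλ = -10.61″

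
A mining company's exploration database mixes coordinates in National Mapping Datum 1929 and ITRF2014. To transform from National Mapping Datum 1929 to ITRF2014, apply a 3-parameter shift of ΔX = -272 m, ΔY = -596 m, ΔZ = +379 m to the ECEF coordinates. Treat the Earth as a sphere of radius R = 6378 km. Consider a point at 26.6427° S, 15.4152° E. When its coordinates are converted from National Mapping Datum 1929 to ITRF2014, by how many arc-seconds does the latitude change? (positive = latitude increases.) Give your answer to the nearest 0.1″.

sin φ = -0.448425, cos φ = 0.893820, sin λ = 0.265812, cos λ = 0.964025.
North component: ΔN = −sin φ cos λ·ΔX − sin φ sin λ·ΔY + cos φ·ΔZ = −(-0.448425)(0.964025)(-272) − (-0.448425)(0.265812)(-596) + (0.893820)(379) = 150.13 m.
1° of latitude spans πR/180 = 111317 m, so Δφ = 150.13 / 111317 × 3600 = 4.855″.

Δφ = 4.9″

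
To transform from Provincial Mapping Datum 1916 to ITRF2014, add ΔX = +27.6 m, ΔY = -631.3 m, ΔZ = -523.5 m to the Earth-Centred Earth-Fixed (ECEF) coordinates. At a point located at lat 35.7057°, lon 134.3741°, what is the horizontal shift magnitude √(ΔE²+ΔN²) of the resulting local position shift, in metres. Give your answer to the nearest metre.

448 m

The local east axis at (φ, λ) is (−sin λ, cos λ, 0), so ΔE = −sin(134.3741°)·27.6 + cos(134.3741°)·(-631.3) = 421.77 m.
The local north axis is (−sin φ cos λ, −sin φ sin λ, cos φ), giving ΔN = 11.265 + 263.357 − 425.095 = -150.47 m.
Horizontal magnitude = √(ΔE² + ΔN²) = √(421.77² + (-150.47)²) = 447.80 m.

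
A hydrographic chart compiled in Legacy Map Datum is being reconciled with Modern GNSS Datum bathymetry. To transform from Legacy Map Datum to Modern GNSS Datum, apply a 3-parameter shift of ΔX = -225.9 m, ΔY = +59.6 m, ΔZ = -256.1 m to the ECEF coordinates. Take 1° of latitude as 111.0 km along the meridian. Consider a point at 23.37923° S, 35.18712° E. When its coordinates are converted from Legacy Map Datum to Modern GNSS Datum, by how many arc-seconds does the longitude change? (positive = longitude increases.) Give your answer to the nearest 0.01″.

Δλ = 6.32″

sin φ = -0.396815, cos φ = 0.917899, sin λ = 0.576249, cos λ = 0.817274.
East component: ΔE = −sin λ·ΔX + cos λ·ΔY = −(0.576249)(-225.9) + (0.817274)(59.6) = 178.88 m.
1° of latitude spans 111000 m; at latitude φ, 1° of longitude spans that × cos φ = 101886.7 m, so Δλ = 178.88 / 101886.7 × 3600 = 6.321″.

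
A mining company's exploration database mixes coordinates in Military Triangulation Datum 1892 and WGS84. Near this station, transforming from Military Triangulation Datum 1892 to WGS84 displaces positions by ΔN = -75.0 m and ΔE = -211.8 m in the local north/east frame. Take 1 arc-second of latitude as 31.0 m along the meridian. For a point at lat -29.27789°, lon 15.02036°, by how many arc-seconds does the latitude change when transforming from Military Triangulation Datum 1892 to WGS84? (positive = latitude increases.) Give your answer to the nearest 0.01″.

Δφ = -2.42″

1″ of latitude = 31.00 m, so Δφ = -75.0 / 31.00 = -2.419″.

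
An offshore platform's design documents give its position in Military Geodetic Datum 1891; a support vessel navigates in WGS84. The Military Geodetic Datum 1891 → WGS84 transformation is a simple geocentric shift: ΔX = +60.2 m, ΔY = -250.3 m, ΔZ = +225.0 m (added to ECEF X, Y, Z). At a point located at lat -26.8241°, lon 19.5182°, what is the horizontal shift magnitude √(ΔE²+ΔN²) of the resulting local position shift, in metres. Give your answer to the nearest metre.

The local east axis at (φ, λ) is (−sin λ, cos λ, 0), so ΔE = −sin(19.5182°)·60.2 + cos(19.5182°)·(-250.3) = -256.03 m.
The local north axis is (−sin φ cos λ, −sin φ sin λ, cos φ), giving ΔN = 25.604 − 37.737 + 200.789 = 188.66 m.
Horizontal magnitude = √(ΔE² + ΔN²) = √((-256.03)² + 188.66²) = 318.03 m.

318 m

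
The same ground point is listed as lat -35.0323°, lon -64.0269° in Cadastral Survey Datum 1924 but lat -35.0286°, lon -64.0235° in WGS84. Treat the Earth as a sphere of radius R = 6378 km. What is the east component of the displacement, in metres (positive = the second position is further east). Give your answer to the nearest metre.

Δφ = -35.0286° − -35.0323° = +0.0037°; Δλ = -64.0235° − -64.0269° = +0.0034°.
1° along a meridian = πR/180 = 111317 m.
ΔN = Δφ × 111317 = 411.9 m; ΔE = Δλ × 111317 × cos(-35.0323°) = +0.0034 × 111317 × 0.818829 = 309.9 m.

ΔE = 310 m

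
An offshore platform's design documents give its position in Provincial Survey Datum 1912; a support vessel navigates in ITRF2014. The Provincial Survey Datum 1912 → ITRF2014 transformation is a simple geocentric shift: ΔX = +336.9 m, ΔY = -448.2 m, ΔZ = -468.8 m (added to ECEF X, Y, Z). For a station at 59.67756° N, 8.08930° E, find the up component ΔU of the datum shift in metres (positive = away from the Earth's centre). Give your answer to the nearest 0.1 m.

ΔU = -268.1 m

At φ = 59.67756°, λ = 8.08930°: sin φ = 0.863198, cos φ = 0.504866, sin λ = 0.140716, cos λ = 0.990050.
ΔU = cos φ cos λ·ΔX + cos φ sin λ·ΔY + sin φ·ΔZ = (0.504866)(0.990050)(336.9) + (0.504866)(0.140716)(-448.2) + (0.863198)(-468.8) = -268.11 m.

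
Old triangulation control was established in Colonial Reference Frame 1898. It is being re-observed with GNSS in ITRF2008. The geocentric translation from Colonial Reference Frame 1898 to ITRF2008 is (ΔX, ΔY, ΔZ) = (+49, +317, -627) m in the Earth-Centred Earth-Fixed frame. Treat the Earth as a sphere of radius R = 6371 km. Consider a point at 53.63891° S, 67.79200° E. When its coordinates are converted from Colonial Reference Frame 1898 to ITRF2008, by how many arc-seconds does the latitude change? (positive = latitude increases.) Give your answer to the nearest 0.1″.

Δφ = -3.9″

sin φ = -0.805297, cos φ = 0.592872, sin λ = 0.925818, cos λ = 0.377970.
North component: ΔN = −sin φ cos λ·ΔX − sin φ sin λ·ΔY + cos φ·ΔZ = −(-0.805297)(0.377970)(49) − (-0.805297)(0.925818)(317) + (0.592872)(-627) = -120.47 m.
1° of latitude spans πR/180 = 111195 m, so Δφ = -120.47 / 111195 × 3600 = -3.900″.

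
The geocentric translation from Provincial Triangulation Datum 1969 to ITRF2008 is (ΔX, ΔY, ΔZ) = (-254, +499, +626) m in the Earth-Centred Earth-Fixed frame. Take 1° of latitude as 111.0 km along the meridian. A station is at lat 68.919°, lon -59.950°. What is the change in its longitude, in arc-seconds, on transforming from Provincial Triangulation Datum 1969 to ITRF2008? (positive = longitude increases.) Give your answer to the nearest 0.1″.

sin φ = 0.933073, cos φ = 0.359687, sin λ = -0.865589, cos λ = 0.500756.
East component: ΔE = −sin λ·ΔX + cos λ·ΔY = −(-0.865589)(-254) + (0.500756)(499) = 30.02 m.
1° of latitude spans 111000 m; at latitude φ, 1° of longitude spans that × cos φ = 39925.3 m, so Δλ = 30.02 / 39925.3 × 3600 = 2.707″.

Δλ = 2.7″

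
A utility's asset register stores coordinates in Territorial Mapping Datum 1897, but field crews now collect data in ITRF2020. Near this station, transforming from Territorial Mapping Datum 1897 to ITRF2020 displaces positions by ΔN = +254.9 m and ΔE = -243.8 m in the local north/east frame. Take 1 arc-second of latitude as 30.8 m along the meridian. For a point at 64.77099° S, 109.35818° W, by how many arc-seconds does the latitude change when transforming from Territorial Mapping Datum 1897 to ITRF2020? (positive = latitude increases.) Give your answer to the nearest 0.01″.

1″ of latitude = 30.80 m, so Δφ = 254.9 / 30.80 = 8.276″.

Δφ = 8.28″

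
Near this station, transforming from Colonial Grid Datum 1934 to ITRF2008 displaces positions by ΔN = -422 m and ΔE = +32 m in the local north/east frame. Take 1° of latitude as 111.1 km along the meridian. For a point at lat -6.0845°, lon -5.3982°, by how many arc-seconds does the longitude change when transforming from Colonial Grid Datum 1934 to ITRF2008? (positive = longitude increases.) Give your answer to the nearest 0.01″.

At latitude -6.0845°, cos φ = 0.994367.
1° of longitude at this latitude = 111.1 × cos φ = 110.47 km, so Δλ = 32.0 / 110474.1 = 0.0002897° = 1.043″.

Δλ = 1.04″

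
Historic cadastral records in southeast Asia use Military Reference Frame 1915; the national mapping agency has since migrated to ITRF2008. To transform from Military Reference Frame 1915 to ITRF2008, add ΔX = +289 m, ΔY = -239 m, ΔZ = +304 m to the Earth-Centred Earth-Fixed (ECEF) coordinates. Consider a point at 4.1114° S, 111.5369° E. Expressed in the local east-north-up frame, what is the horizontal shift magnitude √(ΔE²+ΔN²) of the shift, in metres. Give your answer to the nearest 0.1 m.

333.2 m

The local east axis at (φ, λ) is (−sin λ, cos λ, 0), so ΔE = −sin(111.5369°)·289 + cos(111.5369°)·(-239) = -181.09 m.
The local north axis is (−sin φ cos λ, −sin φ sin λ, cos φ), giving ΔN = -7.606 − 15.939 + 303.218 = 279.67 m.
Horizontal magnitude = √(ΔE² + ΔN²) = √((-181.09)² + 279.67²) = 333.18 m.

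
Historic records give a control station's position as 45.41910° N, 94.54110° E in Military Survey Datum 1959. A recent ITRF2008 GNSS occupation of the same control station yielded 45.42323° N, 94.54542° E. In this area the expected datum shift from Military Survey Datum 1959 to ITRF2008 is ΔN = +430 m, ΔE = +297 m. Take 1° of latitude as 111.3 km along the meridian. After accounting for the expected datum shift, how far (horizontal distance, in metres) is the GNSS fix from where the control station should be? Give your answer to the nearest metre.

Observed coordinate differences: Δφ = +0.00413°, Δλ = +0.00432°.
Converting to metres (1° lat = 111300 m, cos φ = 0.701916): observed ΔN = 459.7 m, observed ΔE = 337.5 m.
Subtracting the expected shift leaves a residual of 459.7 − (430) = 29.7 m north and 337.5 − (297) = 40.5 m east.
Residual distance = √(29.7² + 40.5²) = 50.2 m.

50 m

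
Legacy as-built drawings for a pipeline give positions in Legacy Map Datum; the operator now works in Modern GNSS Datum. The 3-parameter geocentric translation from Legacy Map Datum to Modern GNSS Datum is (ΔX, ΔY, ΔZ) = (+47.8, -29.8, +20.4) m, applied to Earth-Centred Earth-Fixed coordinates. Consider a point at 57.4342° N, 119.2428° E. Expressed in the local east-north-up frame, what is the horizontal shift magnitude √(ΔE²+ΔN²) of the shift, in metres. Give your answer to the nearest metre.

59 m

The local east axis at (φ, λ) is (−sin λ, cos λ, 0), so ΔE = −sin(119.2428°)·47.8 + cos(119.2428°)·(-29.8) = -27.15 m.
The local north axis is (−sin φ cos λ, −sin φ sin λ, cos φ), giving ΔN = 19.679 + 21.914 + 10.981 = 52.57 m.
Horizontal magnitude = √(ΔE² + ΔN²) = √((-27.15)² + 52.57²) = 59.17 m.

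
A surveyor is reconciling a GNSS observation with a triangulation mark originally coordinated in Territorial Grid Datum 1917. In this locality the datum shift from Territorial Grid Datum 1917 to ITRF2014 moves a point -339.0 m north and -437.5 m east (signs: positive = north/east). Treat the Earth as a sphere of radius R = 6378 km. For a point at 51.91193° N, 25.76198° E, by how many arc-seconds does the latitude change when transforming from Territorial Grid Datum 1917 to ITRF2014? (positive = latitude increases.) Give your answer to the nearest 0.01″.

On a sphere of radius R, 1 rad of latitude = R, so Δφ = ΔN / R = -339.0 / 6378000 = -5.3151e-05 rad = -10.963″.

Δφ = -10.96″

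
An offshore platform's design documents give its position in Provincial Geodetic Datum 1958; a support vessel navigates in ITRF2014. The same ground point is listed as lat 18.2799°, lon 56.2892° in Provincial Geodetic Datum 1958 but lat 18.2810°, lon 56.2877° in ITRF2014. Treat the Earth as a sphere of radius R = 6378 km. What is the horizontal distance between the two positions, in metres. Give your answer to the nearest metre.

200 m

Δφ = 18.2810° − 18.2799° = +0.0011°; Δλ = 56.2877° − 56.2892° = -0.0015°.
1° along a meridian = πR/180 = 111317 m.
ΔN = Δφ × 111317 = 122.4 m; ΔE = Δλ × 111317 × cos(18.2799°) = -0.0015 × 111317 × 0.949536 = -158.5 m.
Distance = √(ΔE² + ΔN²) = √((-158.5)² + 122.4²) = 200.3 m.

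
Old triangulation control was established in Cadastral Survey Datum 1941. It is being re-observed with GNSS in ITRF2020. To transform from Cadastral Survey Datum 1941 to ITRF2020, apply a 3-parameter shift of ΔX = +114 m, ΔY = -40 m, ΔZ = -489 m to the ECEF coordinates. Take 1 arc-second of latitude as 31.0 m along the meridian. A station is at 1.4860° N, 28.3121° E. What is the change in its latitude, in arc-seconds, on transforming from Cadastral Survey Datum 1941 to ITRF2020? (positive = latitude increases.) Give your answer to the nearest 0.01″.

sin φ = 0.025933, cos φ = 0.999664, sin λ = 0.474274, cos λ = 0.880377.
North component: ΔN = −sin φ cos λ·ΔX − sin φ sin λ·ΔY + cos φ·ΔZ = −(0.025933)(0.880377)(114) − (0.025933)(0.474274)(-40) + (0.999664)(-489) = -490.95 m.
1° of latitude spans 3600 × 31.00 = 111600 m, so Δφ = -490.95 / 111600 × 3600 = -15.837″.

Δφ = -15.84″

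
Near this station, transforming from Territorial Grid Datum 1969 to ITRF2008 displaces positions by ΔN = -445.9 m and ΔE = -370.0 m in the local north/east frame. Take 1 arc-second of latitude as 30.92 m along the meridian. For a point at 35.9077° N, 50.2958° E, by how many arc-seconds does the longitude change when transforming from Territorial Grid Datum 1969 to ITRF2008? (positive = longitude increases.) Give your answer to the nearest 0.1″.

At latitude 35.9077°, cos φ = 0.809963.
1″ of longitude at this latitude = 30.92 × cos φ = 25.0441 m, so Δλ = -370.0 / 25.0441 = -14.774″.

Δλ = -14.8″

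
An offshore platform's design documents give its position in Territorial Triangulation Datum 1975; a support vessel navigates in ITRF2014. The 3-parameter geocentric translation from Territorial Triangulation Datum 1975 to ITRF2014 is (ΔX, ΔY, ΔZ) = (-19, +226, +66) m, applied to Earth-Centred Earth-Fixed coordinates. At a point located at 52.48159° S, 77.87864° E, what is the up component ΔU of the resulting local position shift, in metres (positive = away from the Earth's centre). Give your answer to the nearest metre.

At φ = -52.48159°, λ = 77.87864°: sin φ = -0.793158, cos φ = 0.609016, sin λ = 0.977705, cos λ = 0.209983.
ΔU = cos φ cos λ·ΔX + cos φ sin λ·ΔY + sin φ·ΔZ = (0.609016)(0.209983)(-19) + (0.609016)(0.977705)(226) + (-0.793158)(66) = 79.79 m.

ΔU = 80 m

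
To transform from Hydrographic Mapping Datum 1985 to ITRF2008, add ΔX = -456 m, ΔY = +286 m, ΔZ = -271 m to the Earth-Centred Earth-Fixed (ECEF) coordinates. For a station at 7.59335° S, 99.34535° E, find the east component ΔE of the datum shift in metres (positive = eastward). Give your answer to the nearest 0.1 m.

At φ = -7.59335°, λ = 99.34535°: sin φ = -0.132141, cos φ = 0.991231, sin λ = 0.986727, cos λ = -0.162385.
ΔE = −sin λ·ΔX + cos λ·ΔY = −(0.986727)·(-456) + (-0.162385)·(286) = 403.51 m.

ΔE = 403.5 m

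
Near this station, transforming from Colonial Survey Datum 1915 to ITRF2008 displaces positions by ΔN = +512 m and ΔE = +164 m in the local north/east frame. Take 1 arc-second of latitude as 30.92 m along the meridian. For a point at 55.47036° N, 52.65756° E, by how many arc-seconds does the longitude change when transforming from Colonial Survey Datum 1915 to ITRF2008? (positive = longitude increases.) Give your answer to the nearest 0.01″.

Δλ = 9.36″

At latitude 55.47036°, cos φ = 0.566832.
1″ of longitude at this latitude = 30.92 × cos φ = 17.5265 m, so Δλ = 164.0 / 17.5265 = 9.357″.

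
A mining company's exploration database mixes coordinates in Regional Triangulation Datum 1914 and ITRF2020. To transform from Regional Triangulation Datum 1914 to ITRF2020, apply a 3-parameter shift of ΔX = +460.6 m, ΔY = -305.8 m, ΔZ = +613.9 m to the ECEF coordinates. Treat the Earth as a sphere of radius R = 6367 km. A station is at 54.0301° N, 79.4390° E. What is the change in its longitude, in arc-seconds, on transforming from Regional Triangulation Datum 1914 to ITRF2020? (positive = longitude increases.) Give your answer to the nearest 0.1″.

Δλ = -28.1″

sin φ = 0.809326, cos φ = 0.587360, sin λ = 0.983060, cos λ = 0.183282.
East component: ΔE = −sin λ·ΔX + cos λ·ΔY = −(0.983060)(460.6) + (0.183282)(-305.8) = -508.85 m.
1° of latitude spans πR/180 = 111125 m; at latitude φ, 1° of longitude spans that × cos φ = 65270.5 m, so Δλ = -508.85 / 65270.5 × 3600 = -28.065″.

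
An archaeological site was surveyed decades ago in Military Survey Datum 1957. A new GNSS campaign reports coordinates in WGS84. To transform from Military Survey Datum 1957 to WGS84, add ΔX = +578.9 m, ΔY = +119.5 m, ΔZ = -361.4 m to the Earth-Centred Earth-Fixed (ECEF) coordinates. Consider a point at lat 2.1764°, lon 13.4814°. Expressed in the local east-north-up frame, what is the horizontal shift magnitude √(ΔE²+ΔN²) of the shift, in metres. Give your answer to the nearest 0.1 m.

384.0 m

The local east axis at (φ, λ) is (−sin λ, cos λ, 0), so ΔE = −sin(13.4814°)·578.9 + cos(13.4814°)·119.5 = -18.75 m.
The local north axis is (−sin φ cos λ, −sin φ sin λ, cos φ), giving ΔN = -21.379 − 1.058 − 361.139 = -383.58 m.
Horizontal magnitude = √(ΔE² + ΔN²) = √((-18.75)² + (-383.58)²) = 384.03 m.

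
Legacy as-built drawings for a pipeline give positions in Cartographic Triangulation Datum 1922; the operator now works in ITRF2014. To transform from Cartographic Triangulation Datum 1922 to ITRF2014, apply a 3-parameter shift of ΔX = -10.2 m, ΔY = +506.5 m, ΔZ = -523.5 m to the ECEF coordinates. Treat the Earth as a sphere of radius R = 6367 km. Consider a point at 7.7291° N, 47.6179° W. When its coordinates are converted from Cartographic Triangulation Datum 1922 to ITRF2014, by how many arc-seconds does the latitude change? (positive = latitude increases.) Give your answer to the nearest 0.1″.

sin φ = 0.134489, cos φ = 0.990915, sin λ = -0.738666, cos λ = 0.674072.
North component: ΔN = −sin φ cos λ·ΔX − sin φ sin λ·ΔY + cos φ·ΔZ = −(0.134489)(0.674072)(-10.2) − (0.134489)(-0.738666)(506.5) + (0.990915)(-523.5) = -467.50 m.
1° of latitude spans πR/180 = 111125 m, so Δφ = -467.50 / 111125 × 3600 = -15.145″.

Δφ = -15.1″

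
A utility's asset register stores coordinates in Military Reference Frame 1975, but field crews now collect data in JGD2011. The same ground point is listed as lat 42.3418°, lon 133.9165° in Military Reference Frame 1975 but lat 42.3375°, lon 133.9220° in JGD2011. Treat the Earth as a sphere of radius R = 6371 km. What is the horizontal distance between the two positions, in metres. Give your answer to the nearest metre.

Δφ = 42.3375° − 42.3418° = -0.0043°; Δλ = 133.9220° − 133.9165° = +0.0055°.
1° along a meridian = πR/180 = 111195 m.
ΔN = Δφ × 111195 = -478.1 m; ΔE = Δλ × 111195 × cos(42.3418°) = +0.0055 × 111195 × 0.739140 = 452.0 m.
Distance = √(ΔE² + ΔN²) = √(452.0² + (-478.1)²) = 658.0 m.

658 m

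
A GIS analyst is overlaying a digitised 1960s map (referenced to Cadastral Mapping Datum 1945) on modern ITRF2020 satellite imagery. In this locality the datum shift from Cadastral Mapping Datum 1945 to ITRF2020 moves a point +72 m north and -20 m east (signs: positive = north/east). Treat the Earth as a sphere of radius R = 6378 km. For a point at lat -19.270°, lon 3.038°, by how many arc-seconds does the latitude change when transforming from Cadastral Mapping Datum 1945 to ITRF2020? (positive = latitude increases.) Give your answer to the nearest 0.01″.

On a sphere of radius R, 1 rad of latitude = R, so Δφ = ΔN / R = 72.0 / 6378000 = 1.1289e-05 rad = 2.328″.

Δφ = 2.33″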